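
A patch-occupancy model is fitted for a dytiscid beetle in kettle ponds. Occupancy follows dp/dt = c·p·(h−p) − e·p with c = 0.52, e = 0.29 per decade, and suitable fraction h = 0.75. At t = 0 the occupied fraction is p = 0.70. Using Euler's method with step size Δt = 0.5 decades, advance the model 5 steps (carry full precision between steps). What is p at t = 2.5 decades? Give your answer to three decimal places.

Update rule: p ← p + [c·p·(h−p) − e·p]·Δt with Δt = 0.5.
t = 0.5: p = 0.70000 + (-0.09240) = 0.60760
t = 1: p = 0.60760 + (-0.06561) = 0.54199
t = 1.5: p = 0.54199 + (-0.04928) = 0.49272
t = 2: p = 0.49272 + (-0.03848) = 0.45423
t = 2.5: p = 0.45423 + (-0.03093) = 0.42330

0.423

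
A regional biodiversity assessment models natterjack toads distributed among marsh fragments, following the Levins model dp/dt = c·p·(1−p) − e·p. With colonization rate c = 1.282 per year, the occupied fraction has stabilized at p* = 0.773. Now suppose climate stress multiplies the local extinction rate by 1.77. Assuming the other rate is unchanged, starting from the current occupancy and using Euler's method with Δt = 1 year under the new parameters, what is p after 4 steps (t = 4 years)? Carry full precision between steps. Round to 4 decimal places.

Balance c(1−p*) = e gives e = 1.282×(1 − 0.77300) = 0.29101.
Starting from p₀ = 0.77300; update p ← p + (dp/dt)·Δt with the new parameters.
step 1: Δp = -0.17321, p = 0.59979
step 2: Δp = -0.00121, p = 0.59857
step 3: Δp = -0.00028, p = 0.59829
step 4: Δp = -0.00006, p = 0.59823

0.5982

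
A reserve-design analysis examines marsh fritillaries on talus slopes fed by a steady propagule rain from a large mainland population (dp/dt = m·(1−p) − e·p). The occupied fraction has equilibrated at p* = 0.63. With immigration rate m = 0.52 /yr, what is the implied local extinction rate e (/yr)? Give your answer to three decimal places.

0.305

At equilibrium m(1−p*) = e·p*, so e = m(1−p*)/p*.
e = 0.52 × 0.3700 / 0.63 = 0.3054.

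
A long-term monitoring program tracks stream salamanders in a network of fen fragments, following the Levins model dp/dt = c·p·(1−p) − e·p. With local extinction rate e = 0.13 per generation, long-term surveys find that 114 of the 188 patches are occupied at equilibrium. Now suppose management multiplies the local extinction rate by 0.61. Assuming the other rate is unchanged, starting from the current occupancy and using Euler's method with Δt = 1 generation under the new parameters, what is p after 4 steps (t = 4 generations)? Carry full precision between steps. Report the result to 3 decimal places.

0.701

Observed p* = 114/188 = 0.60638.
Balance c(1−p*) = e gives c = e/(1 − 0.60638) = 0.13/0.39362 = 0.33027.
Starting from p₀ = 0.60638; update p ← p + (dp/dt)·Δt with the new parameters.
t = 1: p = 0.60638 + (+0.03074) = 0.63713
t = 2: p = 0.63713 + (+0.02583) = 0.66296
t = 3: p = 0.66296 + (+0.02122) = 0.68418
t = 4: p = 0.68418 + (+0.01711) = 0.70129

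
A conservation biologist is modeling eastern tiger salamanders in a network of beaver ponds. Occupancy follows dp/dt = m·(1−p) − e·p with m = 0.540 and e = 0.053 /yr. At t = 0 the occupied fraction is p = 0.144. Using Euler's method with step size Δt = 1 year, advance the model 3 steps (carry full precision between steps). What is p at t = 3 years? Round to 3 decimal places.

Update rule: p ← p + [m·(1−p) − e·p]·Δt with Δt = 1.
step 1: Δp = +0.45461, p = 0.59861
step 2: Δp = +0.18503, p = 0.78363
step 3: Δp = +0.07531, p = 0.85894

0.859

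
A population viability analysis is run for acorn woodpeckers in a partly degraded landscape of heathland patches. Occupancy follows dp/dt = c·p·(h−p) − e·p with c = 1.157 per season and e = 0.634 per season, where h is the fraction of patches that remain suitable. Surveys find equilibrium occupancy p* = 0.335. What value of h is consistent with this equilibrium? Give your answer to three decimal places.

At equilibrium c(h−p*) = e, so h = p* + e/c.
h = 0.335 + 0.634/1.157 = 0.335 + 0.5480 = 0.8830.

0.883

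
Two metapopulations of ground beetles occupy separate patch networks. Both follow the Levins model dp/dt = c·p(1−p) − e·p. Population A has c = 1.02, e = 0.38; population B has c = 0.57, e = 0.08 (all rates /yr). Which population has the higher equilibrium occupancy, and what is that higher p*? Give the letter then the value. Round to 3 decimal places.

A: p*_A = 1 − 0.38/1.02 = 0.6275.
B: p*_B = 1 − 0.08/0.57 = 0.8596.
B is higher at 0.8596.

B, 0.860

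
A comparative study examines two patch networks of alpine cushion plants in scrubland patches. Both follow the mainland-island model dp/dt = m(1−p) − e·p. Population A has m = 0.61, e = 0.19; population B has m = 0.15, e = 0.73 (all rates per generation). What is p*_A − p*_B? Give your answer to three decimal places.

0.592

A: p*_A = m/(m+e) = 0.61/0.8000 = 0.7625.
B: p*_B = 0.15/0.8800 = 0.1705.
p*_A − p*_B = 0.7625 − 0.1705 = 0.5920.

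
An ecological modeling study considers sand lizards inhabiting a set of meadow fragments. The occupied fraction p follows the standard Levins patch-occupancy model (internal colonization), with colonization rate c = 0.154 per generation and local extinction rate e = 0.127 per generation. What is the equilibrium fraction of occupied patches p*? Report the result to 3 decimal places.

0.175

Setting dp/dt = 0 and dividing through by p* gives c·(1−p*) = e.
So p* = 1 − e/c = 1 − 0.127/0.154 = 1 − 0.8247 = 0.1753.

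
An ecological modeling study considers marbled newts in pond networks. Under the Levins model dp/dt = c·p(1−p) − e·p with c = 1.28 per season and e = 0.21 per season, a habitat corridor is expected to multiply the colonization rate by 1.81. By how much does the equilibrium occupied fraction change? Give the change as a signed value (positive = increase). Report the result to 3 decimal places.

Before: p* = 1 − 0.21/1.28 = 0.8359.
After the change, c = 2.3168, e = 0.21, so p* = 1 − 0.21/2.3168 = 0.9094.
Δp* = 0.9094 − 0.8359 = +0.0734.

0.073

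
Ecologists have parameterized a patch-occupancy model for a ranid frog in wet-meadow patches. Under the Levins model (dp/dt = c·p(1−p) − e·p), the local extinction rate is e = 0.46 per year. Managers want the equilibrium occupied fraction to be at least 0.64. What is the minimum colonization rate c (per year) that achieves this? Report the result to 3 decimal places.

1.278

p* = 1 − e/c ≥ 0.64 requires e/c ≤ 0.3600, i.e. c ≥ e/0.3600.
c_min = 0.46/0.3600 = 1.2778.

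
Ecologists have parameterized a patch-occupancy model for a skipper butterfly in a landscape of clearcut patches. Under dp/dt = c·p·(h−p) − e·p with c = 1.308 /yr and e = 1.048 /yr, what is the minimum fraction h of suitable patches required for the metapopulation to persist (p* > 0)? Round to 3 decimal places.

0.801

p* = h − e/c is positive only when h > e/c.
h_min = e/c = 1.048/1.308 = 0.8012.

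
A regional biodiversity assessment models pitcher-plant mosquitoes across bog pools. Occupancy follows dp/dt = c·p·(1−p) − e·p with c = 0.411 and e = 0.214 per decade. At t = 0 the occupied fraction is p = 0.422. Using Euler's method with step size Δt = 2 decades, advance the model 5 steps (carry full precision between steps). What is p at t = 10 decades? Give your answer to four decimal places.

0.4737

Update rule: p ← p + [c·p·(1−p) − e·p]·Δt with Δt = 2.
t = 2: p = 0.42200 + (+0.01988) = 0.44188
t = 4: p = 0.44188 + (+0.01360) = 0.45548
t = 6: p = 0.45548 + (+0.00893) = 0.46441
t = 8: p = 0.46441 + (+0.00569) = 0.47010
t = 10: p = 0.47010 + (+0.00356) = 0.47366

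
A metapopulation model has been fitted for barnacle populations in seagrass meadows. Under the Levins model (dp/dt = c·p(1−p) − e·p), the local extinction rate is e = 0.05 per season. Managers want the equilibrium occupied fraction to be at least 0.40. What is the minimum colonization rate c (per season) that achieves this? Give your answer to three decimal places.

p* = 1 − e/c ≥ 0.40 requires e/c ≤ 0.6000, i.e. c ≥ e/0.6000.
c_min = 0.05/0.6000 = 0.0833.

0.083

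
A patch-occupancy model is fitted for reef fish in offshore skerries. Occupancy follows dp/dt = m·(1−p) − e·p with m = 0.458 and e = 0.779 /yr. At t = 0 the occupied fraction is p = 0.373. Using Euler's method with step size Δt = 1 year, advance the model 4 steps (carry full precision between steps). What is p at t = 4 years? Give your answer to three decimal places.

Update rule: p ← p + [m·(1−p) − e·p]·Δt with Δt = 1.
  1  |  dp/dt·Δt = -0.003401  |  p_1 = 0.369599
  2  |  dp/dt·Δt = +0.000806  |  p_2 = 0.370405
  3  |  dp/dt·Δt = -0.000191  |  p_3 = 0.370214
  4  |  dp/dt·Δt = +0.000045  |  p_4 = 0.370259

0.370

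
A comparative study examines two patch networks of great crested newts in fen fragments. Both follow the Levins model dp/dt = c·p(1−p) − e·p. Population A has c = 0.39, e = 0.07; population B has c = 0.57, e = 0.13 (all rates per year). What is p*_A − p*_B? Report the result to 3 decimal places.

0.049

A: p*_A = 1 − 0.07/0.39 = 0.8205.
B: p*_B = 1 − 0.13/0.57 = 0.7719.
p*_A − p*_B = 0.8205 − 0.7719 = 0.0486.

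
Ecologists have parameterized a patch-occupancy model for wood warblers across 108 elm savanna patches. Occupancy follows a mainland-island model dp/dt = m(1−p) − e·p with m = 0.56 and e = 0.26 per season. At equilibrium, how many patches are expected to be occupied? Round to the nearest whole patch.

74

p* = m/(m+e) = 0.56/0.8200 = 0.6829.
Expected occupied patches = N × p* = 108 × 0.6829 = 73.76 ≈ 74.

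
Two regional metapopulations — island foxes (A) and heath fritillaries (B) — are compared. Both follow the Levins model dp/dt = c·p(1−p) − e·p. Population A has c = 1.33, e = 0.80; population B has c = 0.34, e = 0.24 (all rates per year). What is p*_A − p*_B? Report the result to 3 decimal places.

0.104

A: p*_A = 1 − 0.80/1.33 = 0.3985.
B: p*_B = 1 − 0.24/0.34 = 0.2941.
p*_A − p*_B = 0.3985 − 0.2941 = 0.1044.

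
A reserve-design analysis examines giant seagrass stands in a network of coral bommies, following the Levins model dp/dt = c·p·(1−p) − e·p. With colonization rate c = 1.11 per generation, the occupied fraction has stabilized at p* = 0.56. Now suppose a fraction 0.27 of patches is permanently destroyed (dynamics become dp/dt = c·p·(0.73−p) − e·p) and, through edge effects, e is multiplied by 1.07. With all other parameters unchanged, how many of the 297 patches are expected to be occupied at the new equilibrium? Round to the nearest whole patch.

77

Balance c(1−p*) = e gives e = 1.11×(1 − 0.56000) = 0.48840.
New p* = 0.73 − e/c = 0.73 − 0.52259/1.11000 = 0.25920.
Expected occupied = 297 × 0.25920 = 76.98 ≈ 77.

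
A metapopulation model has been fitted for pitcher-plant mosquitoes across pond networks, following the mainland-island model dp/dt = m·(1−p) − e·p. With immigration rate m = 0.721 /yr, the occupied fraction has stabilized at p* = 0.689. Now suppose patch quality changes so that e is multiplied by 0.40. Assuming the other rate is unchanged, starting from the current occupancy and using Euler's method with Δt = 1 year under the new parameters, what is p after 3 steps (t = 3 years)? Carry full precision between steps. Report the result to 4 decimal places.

Balance m(1−p*) = e·p* gives e = m(1−p*)/p* = 0.721×0.31100/0.68900 = 0.32544.
Starting from p₀ = 0.68900; update p ← p + (dp/dt)·Δt with the new parameters.
  1  |  dp/dt·Δt = +0.134539  |  p_1 = 0.823539
  2  |  dp/dt·Δt = +0.020022  |  p_2 = 0.843561
  3  |  dp/dt·Δt = +0.002980  |  p_3 = 0.846541

0.8465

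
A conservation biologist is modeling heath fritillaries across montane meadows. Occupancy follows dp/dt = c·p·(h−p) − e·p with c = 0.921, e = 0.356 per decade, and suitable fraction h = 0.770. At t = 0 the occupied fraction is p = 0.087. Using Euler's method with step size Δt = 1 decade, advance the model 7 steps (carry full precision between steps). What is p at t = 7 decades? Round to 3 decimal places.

Update rule: p ← p + [c·p·(h−p) − e·p]·Δt with Δt = 1.
p: 0.08700 → 0.11075  (Δp = +0.02375)
p: 0.11075 → 0.13857  (Δp = +0.02782)
p: 0.13857 → 0.16983  (Δp = +0.03125)
p: 0.16983 → 0.20324  (Δp = +0.03342)
p: 0.20324 → 0.23698  (Δp = +0.03373)
p: 0.23698 → 0.26895  (Δp = +0.03197)
p: 0.26895 → 0.29731  (Δp = +0.02837)

0.297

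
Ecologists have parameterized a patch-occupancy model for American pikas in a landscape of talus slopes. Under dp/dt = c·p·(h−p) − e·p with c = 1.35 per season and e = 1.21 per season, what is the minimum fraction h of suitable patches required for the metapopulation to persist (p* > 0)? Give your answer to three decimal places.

0.896

p* = h − e/c is positive only when h > e/c.
h_min = e/c = 1.21/1.35 = 0.8963.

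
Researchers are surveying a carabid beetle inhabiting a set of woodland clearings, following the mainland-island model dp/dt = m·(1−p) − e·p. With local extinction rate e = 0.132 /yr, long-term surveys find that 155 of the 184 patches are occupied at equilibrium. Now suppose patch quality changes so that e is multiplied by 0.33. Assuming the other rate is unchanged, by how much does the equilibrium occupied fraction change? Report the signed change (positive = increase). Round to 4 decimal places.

0.0995

Observed p* = 155/184 = 0.84239.
Balance m(1−p*) = e·p* gives m = e·p*/(1−p*) = 0.132×0.84239/0.15761 = 0.70551.
New p* = m/(m+e) = 0.70551/(0.70551+0.04356) = 0.94185.
Δp* = 0.94185 − 0.84239 = +0.09946.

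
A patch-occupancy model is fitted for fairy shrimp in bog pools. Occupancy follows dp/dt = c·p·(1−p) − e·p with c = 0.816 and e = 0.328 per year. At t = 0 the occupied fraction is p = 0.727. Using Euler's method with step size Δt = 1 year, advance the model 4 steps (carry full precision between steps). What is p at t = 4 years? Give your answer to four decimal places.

0.6041

Update rule: p ← p + [c·p·(1−p) − e·p]·Δt with Δt = 1.
  1  |  dp/dt·Δt = -0.076504  |  p_1 = 0.650496
  2  |  dp/dt·Δt = -0.027845  |  p_2 = 0.622652
  3  |  dp/dt·Δt = -0.012505  |  p_3 = 0.610147
  4  |  dp/dt·Δt = -0.006028  |  p_4 = 0.604119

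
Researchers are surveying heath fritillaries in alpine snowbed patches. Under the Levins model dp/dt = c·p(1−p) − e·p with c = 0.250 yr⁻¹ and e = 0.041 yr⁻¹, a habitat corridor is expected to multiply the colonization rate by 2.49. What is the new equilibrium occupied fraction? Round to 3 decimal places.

Before: p* = 1 − 0.041/0.250 = 0.8360.
After the change, c = 0.6225, e = 0.041, so p* = 1 − 0.041/0.6225 = 0.9341.

0.934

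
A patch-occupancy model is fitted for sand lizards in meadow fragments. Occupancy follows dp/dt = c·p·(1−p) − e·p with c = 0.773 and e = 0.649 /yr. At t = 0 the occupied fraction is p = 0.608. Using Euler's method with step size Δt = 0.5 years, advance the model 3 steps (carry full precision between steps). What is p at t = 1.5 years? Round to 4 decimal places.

0.3898

Update rule: p ← p + [c·p·(1−p) − e·p]·Δt with Δt = 0.5.
t = 0.5: p = 0.60800 + (-0.10518) = 0.50282
t = 1: p = 0.50282 + (-0.06654) = 0.43628
t = 1.5: p = 0.43628 + (-0.04652) = 0.38976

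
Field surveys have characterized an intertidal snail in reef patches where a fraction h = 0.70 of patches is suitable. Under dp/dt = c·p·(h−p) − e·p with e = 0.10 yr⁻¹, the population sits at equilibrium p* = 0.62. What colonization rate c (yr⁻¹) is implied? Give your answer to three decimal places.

At equilibrium c(h−p*) = e, so c = e/(h−p*).
c = 0.10/(0.70 − 0.62) = 0.10/0.0800 = 1.2500.

1.250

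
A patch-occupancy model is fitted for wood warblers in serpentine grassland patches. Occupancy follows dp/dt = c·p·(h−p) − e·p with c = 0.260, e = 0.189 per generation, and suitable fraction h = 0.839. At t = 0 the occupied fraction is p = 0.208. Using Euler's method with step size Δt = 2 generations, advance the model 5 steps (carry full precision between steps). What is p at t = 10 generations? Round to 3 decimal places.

Update rule: p ← p + [c·p·(h−p) − e·p]·Δt with Δt = 2.
p: 0.20800 → 0.19762  (Δp = -0.01038)
p: 0.19762 → 0.18883  (Δp = -0.00879)
p: 0.18883 → 0.18130  (Δp = -0.00754)
p: 0.18130 → 0.17477  (Δp = -0.00653)
p: 0.17477 → 0.16907  (Δp = -0.00570)

0.169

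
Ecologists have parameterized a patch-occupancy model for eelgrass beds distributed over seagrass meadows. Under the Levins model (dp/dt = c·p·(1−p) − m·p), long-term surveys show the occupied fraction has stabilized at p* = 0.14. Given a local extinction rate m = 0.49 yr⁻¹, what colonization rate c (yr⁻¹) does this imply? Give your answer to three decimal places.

At equilibrium c(1−p*) = m, so c = m/(1−p*).
c = 0.49/(1 − 0.14) = 0.49/0.8600 = 0.5698.

0.570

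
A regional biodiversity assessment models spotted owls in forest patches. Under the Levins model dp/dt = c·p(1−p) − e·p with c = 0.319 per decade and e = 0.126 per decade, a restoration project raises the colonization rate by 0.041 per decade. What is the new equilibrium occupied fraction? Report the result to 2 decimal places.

Before: p* = 1 − 0.126/0.319 = 0.6050.
After the change, c = 0.36, e = 0.126, so p* = 1 − 0.126/0.36 = 0.6500.

0.65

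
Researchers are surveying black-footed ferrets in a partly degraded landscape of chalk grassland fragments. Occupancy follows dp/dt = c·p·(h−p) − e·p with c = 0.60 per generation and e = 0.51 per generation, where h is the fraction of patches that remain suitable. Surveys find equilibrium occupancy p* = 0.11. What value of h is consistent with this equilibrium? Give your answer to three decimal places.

0.960

At equilibrium c(h−p*) = e, so h = p* + e/c.
h = 0.11 + 0.51/0.60 = 0.11 + 0.8500 = 0.9600.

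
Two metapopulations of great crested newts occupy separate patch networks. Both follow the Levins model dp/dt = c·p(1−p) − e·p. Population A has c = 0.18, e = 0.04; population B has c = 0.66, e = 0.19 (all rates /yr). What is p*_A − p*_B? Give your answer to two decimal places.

0.07

A: p*_A = 1 − 0.04/0.18 = 0.7778.
B: p*_B = 1 − 0.19/0.66 = 0.7121.
p*_A − p*_B = 0.7778 − 0.7121 = 0.0657.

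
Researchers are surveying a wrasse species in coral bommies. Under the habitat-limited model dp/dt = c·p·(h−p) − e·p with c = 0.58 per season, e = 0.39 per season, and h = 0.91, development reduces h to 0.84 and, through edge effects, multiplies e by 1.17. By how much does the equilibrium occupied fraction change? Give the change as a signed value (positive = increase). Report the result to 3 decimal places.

-0.184

Before: p* = h − e/c = 0.91 − 0.39/0.58 = 0.91 − 0.6724 = 0.2376.
After: c = 0.58, e = 0.4563, h = 0.84; p* = 0.84 − 0.4563/0.58 = 0.0533.
Δp* = 0.0533 − 0.2376 = -0.1843.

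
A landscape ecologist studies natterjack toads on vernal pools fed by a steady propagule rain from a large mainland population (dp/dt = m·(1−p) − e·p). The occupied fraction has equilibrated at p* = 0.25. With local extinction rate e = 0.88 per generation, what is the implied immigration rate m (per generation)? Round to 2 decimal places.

At equilibrium m(1−p*) = e·p*, so m = e·p*/(1−p*).
m = 0.88 × 0.25 / 0.7500 = 0.2200/0.7500 = 0.2933.

0.29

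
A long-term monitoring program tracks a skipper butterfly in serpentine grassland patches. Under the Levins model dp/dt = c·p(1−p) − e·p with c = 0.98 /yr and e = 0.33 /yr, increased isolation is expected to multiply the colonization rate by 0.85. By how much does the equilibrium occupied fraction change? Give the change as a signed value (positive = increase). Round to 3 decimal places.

Before: p* = 1 − 0.33/0.98 = 0.6633.
After the change, c = 0.833, e = 0.33, so p* = 1 − 0.33/0.833 = 0.6038.
Δp* = 0.6038 − 0.6633 = -0.0594.

-0.059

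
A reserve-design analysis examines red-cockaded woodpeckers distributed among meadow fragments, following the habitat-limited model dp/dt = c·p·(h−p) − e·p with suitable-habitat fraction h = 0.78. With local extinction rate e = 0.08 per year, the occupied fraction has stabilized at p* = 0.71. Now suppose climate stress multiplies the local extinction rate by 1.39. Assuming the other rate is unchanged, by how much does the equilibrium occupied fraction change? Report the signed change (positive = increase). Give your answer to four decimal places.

-0.0273

Balance c(h−p*) = e gives c = e/(0.78 − 0.71000) = 0.08/0.07000 = 1.14286.
New p* = 0.78 − e/c = 0.78 − 0.11120/1.14286 = 0.68270.
Δp* = 0.68270 − 0.71000 = -0.02730.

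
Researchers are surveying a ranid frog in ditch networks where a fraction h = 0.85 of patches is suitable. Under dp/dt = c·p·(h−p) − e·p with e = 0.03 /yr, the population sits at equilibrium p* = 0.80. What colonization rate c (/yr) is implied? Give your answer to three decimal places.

At equilibrium c(h−p*) = e, so c = e/(h−p*).
c = 0.03/(0.85 − 0.80) = 0.03/0.0500 = 0.6000.

0.600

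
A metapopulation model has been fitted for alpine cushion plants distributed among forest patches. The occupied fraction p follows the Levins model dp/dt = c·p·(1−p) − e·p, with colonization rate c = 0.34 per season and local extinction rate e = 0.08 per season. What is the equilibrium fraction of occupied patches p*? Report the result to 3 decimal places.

At equilibrium, colonization balances extinction: c·p*·(1−p*) = e·p*.
So p* = 1 − e/c = 1 − 0.08/0.34 = 1 − 0.2353 = 0.7647.

0.765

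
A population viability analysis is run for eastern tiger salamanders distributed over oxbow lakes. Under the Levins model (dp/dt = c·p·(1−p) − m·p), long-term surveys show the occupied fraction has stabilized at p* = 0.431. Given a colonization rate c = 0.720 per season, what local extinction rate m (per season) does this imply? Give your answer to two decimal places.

0.41

At equilibrium c(1−p*) = m.
m = 0.720 × (1 − 0.431) = 0.720 × 0.5690 = 0.4097.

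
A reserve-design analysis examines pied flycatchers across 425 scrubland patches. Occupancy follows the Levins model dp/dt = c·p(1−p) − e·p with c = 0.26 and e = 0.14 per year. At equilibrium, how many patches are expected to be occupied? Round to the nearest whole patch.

p* = 1 − e/c = 1 − 0.14/0.26 = 0.4615.
Expected occupied patches = N × p* = 425 × 0.4615 = 196.15 ≈ 196.

196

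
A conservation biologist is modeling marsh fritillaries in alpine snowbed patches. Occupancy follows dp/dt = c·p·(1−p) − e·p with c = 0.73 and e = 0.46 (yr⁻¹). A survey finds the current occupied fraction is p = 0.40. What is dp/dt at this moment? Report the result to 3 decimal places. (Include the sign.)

Colonization term: c·p·(1−p) = 0.73×0.40×0.6000 = 0.17520.
Extinction term: e·p = 0.18400.
dp/dt = 0.17520 − 0.18400 = -0.00880.

-0.009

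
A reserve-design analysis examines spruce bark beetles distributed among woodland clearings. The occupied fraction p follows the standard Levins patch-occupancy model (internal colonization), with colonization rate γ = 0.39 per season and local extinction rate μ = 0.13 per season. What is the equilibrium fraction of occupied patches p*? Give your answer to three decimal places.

At equilibrium, colonization balances extinction: γ·p*·(1−p*) = μ·p*.
So p* = 1 − μ/γ = 1 − 0.13/0.39 = 1 − 0.3333 = 0.6667.

0.667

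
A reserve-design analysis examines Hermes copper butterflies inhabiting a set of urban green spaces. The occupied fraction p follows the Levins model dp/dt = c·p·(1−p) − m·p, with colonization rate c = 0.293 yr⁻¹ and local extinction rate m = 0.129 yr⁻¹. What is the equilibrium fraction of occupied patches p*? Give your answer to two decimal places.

At equilibrium, colonization balances extinction: c·p*·(1−p*) = m·p*.
So p* = 1 − m/c = 1 − 0.129/0.293 = 1 − 0.4403 = 0.5597.

0.56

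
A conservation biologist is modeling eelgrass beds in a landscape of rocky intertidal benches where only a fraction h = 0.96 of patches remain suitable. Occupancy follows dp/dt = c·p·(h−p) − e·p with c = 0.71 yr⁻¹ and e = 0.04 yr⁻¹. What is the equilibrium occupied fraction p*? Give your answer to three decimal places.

Setting dp/dt = 0 and dividing by p* gives c·(h−p*) = e.
So p* = h − e/c = 0.96 − 0.04/0.71 = 0.96 − 0.0563 = 0.9037.

0.904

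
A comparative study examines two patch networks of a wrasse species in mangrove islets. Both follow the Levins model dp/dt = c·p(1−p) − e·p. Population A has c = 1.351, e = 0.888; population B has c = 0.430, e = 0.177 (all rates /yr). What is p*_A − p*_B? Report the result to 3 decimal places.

-0.246

A: p*_A = 1 − 0.888/1.351 = 0.3427.
B: p*_B = 1 − 0.177/0.430 = 0.5884.
p*_A − p*_B = 0.3427 − 0.5884 = -0.2457.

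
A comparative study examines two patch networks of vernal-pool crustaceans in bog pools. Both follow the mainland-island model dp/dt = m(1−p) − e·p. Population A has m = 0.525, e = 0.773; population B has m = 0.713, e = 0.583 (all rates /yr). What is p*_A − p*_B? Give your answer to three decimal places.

A: p*_A = m/(m+e) = 0.525/1.2980 = 0.4045.
B: p*_B = 0.713/1.2960 = 0.5502.
p*_A − p*_B = 0.4045 − 0.5502 = -0.1457.

-0.146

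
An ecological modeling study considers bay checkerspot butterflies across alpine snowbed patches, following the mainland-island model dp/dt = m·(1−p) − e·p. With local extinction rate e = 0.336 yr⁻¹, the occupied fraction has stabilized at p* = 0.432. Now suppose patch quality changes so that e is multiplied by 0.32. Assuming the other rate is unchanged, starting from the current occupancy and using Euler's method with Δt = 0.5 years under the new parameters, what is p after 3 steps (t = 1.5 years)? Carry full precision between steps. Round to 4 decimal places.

Balance m(1−p*) = e·p* gives m = e·p*/(1−p*) = 0.336×0.43200/0.56800 = 0.25555.
Starting from p₀ = 0.43200; update p ← p + (dp/dt)·Δt with the new parameters.
p: 0.43200 → 0.48135  (Δp = +0.04935)
p: 0.48135 → 0.52174  (Δp = +0.04039)
p: 0.52174 → 0.55480  (Δp = +0.03306)

0.5548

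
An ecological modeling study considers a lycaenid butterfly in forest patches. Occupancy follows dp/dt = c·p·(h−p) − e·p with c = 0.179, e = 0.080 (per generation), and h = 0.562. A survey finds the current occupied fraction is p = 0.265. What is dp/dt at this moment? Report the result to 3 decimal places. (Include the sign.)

Colonization term: c·p·(h−p) = 0.179×0.265×0.2970 = 0.01409.
Extinction term: e·p = 0.02120.
dp/dt = 0.01409 − 0.02120 = -0.00711.

-0.007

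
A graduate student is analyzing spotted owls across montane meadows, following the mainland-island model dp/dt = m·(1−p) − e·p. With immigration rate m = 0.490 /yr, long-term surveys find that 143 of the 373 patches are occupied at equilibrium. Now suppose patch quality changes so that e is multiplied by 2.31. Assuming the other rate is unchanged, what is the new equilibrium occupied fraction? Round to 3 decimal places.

0.212

Observed p* = 143/373 = 0.38338.
Balance m(1−p*) = e·p* gives e = m(1−p*)/p* = 0.490×0.61662/0.38338 = 0.78811.
New p* = m/(m+e) = 0.49000/(0.49000+1.82053) = 0.21207.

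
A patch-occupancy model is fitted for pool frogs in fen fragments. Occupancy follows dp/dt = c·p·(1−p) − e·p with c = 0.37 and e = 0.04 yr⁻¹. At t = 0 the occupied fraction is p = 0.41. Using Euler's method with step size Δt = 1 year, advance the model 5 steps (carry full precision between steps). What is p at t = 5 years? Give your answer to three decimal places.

Update rule: p ← p + [c·p·(1−p) − e·p]·Δt with Δt = 1.
  1  |  dp/dt·Δt = +0.073103  |  p_1 = 0.483103
  2  |  dp/dt·Δt = +0.073070  |  p_2 = 0.556173
  3  |  dp/dt·Δt = +0.069086  |  p_3 = 0.625259
  4  |  dp/dt·Δt = +0.061684  |  p_4 = 0.686943
  5  |  dp/dt·Δt = +0.052092  |  p_5 = 0.739035

0.739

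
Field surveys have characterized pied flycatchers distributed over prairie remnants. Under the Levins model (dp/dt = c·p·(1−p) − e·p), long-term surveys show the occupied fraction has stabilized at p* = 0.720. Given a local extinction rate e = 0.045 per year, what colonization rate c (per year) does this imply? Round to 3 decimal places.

0.161

At equilibrium c(1−p*) = e, so c = e/(1−p*).
c = 0.045/(1 − 0.720) = 0.045/0.2800 = 0.1607.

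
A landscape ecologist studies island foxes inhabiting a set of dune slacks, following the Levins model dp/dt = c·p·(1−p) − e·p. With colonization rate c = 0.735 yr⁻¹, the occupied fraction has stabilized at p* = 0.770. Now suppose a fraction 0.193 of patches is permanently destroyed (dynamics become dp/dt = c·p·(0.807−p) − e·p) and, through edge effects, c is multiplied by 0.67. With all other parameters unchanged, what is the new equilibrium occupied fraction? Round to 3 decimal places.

Balance c(1−p*) = e gives e = 0.735×(1 − 0.77000) = 0.16905.
New p* = 0.807 − e/c = 0.807 − 0.16905/0.49245 = 0.46372.

0.464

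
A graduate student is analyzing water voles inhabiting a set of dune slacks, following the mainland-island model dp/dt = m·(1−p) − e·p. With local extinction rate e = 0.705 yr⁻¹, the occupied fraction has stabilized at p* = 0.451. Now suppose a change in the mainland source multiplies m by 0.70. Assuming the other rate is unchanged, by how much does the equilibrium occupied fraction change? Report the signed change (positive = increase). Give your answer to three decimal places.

Balance m(1−p*) = e·p* gives m = e·p*/(1−p*) = 0.705×0.45100/0.54900 = 0.57915.
New p* = m/(m+e) = 0.40541/(0.40541+0.70500) = 0.36510.
Δp* = 0.36510 − 0.45100 = -0.08590.

-0.086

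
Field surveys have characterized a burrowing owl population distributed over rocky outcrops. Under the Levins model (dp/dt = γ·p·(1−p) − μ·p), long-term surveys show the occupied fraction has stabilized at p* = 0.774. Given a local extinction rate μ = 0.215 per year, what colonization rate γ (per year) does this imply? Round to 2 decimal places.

At equilibrium γ(1−p*) = μ, so γ = μ/(1−p*).
γ = 0.215/(1 − 0.774) = 0.215/0.2260 = 0.9513.

0.95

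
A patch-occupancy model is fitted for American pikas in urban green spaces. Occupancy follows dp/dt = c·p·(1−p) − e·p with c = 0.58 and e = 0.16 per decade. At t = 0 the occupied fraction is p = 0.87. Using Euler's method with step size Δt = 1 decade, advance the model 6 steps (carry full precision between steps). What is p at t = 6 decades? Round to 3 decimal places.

Update rule: p ← p + [c·p·(1−p) − e·p]·Δt with Δt = 1.
  1  |  dp/dt·Δt = -0.073602  |  p_1 = 0.796398
  2  |  dp/dt·Δt = -0.033378  |  p_2 = 0.763020
  3  |  dp/dt·Δt = -0.017207  |  p_3 = 0.745813
  4  |  dp/dt·Δt = -0.009376  |  p_4 = 0.736437
  5  |  dp/dt·Δt = -0.005253  |  p_5 = 0.731184
  6  |  dp/dt·Δt = -0.002988  |  p_6 = 0.728196

0.728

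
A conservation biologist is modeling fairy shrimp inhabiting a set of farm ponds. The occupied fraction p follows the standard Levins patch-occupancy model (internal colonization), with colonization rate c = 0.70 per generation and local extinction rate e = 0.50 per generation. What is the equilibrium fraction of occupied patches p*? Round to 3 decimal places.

At equilibrium, colonization balances extinction: c·p*·(1−p*) = e·p*.
So p* = 1 − e/c = 1 − 0.50/0.70 = 1 − 0.7143 = 0.2857.

0.286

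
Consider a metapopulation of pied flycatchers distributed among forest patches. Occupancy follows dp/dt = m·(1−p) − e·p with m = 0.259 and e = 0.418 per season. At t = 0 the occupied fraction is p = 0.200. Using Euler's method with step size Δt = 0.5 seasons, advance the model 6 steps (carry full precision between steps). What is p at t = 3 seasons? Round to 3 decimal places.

Update rule: p ← p + [m·(1−p) − e·p]·Δt with Δt = 0.5.
  1  |  dp/dt·Δt = +0.061800  |  p_1 = 0.261800
  2  |  dp/dt·Δt = +0.040881  |  p_2 = 0.302681
  3  |  dp/dt·Δt = +0.027043  |  p_3 = 0.329723
  4  |  dp/dt·Δt = +0.017889  |  p_4 = 0.347612
  5  |  dp/dt·Δt = +0.011833  |  p_5 = 0.359445
  6  |  dp/dt·Δt = +0.007828  |  p_6 = 0.367273

0.367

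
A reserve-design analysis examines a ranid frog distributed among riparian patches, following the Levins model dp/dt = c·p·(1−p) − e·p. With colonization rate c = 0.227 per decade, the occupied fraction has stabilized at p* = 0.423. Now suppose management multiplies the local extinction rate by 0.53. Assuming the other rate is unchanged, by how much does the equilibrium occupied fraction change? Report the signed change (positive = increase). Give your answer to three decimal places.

0.271

Balance c(1−p*) = e gives e = 0.227×(1 − 0.42300) = 0.13098.
New p* = 1 − e/c = 1 − 0.06942/0.22700 = 0.69419.
Δp* = 0.69419 − 0.42300 = +0.27119.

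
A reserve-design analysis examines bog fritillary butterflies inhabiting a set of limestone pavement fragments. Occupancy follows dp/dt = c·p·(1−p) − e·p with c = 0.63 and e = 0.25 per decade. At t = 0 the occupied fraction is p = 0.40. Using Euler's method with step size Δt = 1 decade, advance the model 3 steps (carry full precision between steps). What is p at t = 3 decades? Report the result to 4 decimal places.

0.5283

Update rule: p ← p + [c·p·(1−p) − e·p]·Δt with Δt = 1.
t = 1: p = 0.40000 + (+0.05120) = 0.45120
t = 2: p = 0.45120 + (+0.04320) = 0.49440
t = 3: p = 0.49440 + (+0.03388) = 0.52828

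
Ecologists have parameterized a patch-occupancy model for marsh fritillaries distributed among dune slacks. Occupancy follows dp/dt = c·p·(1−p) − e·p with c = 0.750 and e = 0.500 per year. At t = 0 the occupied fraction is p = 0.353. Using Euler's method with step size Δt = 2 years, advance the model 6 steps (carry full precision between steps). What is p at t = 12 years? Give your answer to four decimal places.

Update rule: p ← p + [c·p·(1−p) − e·p]·Δt with Δt = 2.
t = 2: p = 0.35300 + (-0.01041) = 0.34259
t = 4: p = 0.34259 + (-0.00476) = 0.33783
t = 6: p = 0.33783 + (-0.00228) = 0.33555
t = 8: p = 0.33555 + (-0.00112) = 0.33444
t = 10: p = 0.33444 + (-0.00055) = 0.33388
t = 12: p = 0.33388 + (-0.00028) = 0.33361

0.3336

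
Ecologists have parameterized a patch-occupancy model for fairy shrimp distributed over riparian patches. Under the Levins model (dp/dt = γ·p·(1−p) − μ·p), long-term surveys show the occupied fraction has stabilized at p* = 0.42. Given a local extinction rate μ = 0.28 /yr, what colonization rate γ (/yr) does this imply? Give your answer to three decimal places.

At equilibrium γ(1−p*) = μ, so γ = μ/(1−p*).
γ = 0.28/(1 − 0.42) = 0.28/0.5800 = 0.4828.

0.483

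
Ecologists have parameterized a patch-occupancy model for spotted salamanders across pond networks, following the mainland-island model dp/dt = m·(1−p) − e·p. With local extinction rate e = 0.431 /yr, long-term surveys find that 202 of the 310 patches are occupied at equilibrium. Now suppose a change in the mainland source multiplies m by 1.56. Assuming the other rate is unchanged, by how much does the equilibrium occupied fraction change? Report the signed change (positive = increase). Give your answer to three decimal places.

Observed p* = 202/310 = 0.65161.
Balance m(1−p*) = e·p* gives m = e·p*/(1−p*) = 0.431×0.65161/0.34839 = 0.80612.
New p* = m/(m+e) = 1.25755/(1.25755+0.43100) = 0.74475.
Δp* = 0.74475 − 0.65161 = +0.09314.

0.093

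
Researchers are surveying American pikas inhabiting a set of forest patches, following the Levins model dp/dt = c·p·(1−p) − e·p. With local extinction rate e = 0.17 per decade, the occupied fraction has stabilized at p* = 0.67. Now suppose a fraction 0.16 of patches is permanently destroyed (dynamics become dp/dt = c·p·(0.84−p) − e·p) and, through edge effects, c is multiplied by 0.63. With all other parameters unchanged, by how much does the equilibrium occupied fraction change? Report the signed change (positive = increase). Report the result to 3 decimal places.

-0.354

Balance c(1−p*) = e gives c = e/(1 − 0.67000) = 0.17/0.33000 = 0.51515.
New p* = 0.84 − e/c = 0.84 − 0.17000/0.32454 = 0.31618.
Δp* = 0.31618 − 0.67000 = -0.35382.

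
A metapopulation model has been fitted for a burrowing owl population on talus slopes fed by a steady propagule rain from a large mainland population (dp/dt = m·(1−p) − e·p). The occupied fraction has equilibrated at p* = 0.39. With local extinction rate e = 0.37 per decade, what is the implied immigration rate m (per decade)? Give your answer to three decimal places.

At equilibrium m(1−p*) = e·p*, so m = e·p*/(1−p*).
m = 0.37 × 0.39 / 0.6100 = 0.1443/0.6100 = 0.2366.

0.237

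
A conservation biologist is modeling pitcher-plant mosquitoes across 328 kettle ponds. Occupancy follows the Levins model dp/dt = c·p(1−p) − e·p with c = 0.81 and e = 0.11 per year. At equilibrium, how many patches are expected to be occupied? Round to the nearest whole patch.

283

p* = 1 − e/c = 1 − 0.11/0.81 = 0.8642.
Expected occupied patches = N × p* = 328 × 0.8642 = 283.46 ≈ 283.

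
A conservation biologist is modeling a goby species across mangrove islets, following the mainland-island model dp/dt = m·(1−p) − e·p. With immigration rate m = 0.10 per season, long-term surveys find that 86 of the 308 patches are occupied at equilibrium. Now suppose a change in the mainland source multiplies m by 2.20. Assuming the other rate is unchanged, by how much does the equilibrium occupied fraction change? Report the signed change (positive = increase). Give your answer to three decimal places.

0.181

Observed p* = 86/308 = 0.27922.
Balance m(1−p*) = e·p* gives e = m(1−p*)/p* = 0.10×0.72078/0.27922 = 0.25814.
New p* = m/(m+e) = 0.22000/(0.22000+0.25814) = 0.46012.
Δp* = 0.46012 − 0.27922 = +0.18090.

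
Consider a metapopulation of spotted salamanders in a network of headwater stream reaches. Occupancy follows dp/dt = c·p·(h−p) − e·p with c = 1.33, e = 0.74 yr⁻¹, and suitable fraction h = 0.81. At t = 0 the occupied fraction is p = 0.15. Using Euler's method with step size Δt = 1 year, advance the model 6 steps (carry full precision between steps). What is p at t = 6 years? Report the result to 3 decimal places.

0.236

Update rule: p ← p + [c·p·(h−p) − e·p]·Δt with Δt = 1.
t = 1: p = 0.15000 + (+0.02067) = 0.17067
t = 2: p = 0.17067 + (+0.01883) = 0.18950
t = 3: p = 0.18950 + (+0.01616) = 0.20565
t = 4: p = 0.20565 + (+0.01312) = 0.21877
t = 5: p = 0.21877 + (+0.01014) = 0.22891
t = 6: p = 0.22891 + (+0.00752) = 0.23643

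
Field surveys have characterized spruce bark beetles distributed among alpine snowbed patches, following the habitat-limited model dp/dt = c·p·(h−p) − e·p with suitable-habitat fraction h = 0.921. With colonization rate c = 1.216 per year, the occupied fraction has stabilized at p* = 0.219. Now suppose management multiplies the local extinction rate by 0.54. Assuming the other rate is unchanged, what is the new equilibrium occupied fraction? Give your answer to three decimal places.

0.542

Balance c(h−p*) = e gives e = 1.216×(0.921 − 0.21900) = 0.85363.
New p* = 0.921 − e/c = 0.921 − 0.46096/1.21600 = 0.54192.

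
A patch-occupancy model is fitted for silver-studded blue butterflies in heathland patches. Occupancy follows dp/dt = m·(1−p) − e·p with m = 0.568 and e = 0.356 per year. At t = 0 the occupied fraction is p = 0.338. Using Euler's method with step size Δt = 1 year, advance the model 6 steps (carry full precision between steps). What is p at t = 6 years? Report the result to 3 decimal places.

0.615

Update rule: p ← p + [m·(1−p) − e·p]·Δt with Δt = 1.
t = 1: p = 0.33800 + (+0.25569) = 0.59369
t = 2: p = 0.59369 + (+0.01943) = 0.61312
t = 3: p = 0.61312 + (+0.00148) = 0.61460
t = 4: p = 0.61460 + (+0.00011) = 0.61471
t = 5: p = 0.61471 + (+0.00001) = 0.61472
t = 6: p = 0.61472 + (+0.00000) = 0.61472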